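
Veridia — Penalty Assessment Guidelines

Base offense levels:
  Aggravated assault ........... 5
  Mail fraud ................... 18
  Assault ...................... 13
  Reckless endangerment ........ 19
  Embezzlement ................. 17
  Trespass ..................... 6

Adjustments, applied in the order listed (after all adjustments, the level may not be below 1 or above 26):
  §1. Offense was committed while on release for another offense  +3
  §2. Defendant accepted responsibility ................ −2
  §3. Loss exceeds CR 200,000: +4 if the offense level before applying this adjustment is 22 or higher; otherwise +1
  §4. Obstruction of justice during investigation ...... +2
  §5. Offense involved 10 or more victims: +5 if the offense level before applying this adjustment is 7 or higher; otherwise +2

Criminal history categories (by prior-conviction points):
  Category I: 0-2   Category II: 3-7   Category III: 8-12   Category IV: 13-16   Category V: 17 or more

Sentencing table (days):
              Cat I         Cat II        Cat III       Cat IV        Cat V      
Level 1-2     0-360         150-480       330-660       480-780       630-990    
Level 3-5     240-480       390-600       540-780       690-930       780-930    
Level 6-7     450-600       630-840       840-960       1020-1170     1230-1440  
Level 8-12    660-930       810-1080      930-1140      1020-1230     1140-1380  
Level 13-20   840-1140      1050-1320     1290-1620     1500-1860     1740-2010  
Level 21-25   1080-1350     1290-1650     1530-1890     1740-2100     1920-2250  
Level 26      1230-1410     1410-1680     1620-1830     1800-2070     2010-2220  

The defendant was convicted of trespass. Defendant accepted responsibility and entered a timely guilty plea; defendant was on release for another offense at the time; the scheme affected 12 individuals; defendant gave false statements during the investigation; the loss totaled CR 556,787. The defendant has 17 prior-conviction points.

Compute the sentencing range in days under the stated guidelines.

1740-2010 days

Base offense level for trespass: 6.
§1 applies: 6 + 3 = 9.
§2 applies: 9 − 2 = 7.
§3 applies (level before this adjustment is 7 < 22, so +1): 7 + 1 = 8.
§4 applies: 8 + 2 = 10.
§5 applies (level before this adjustment is 10 ≥ 7, so +5): 10 + 5 = 15.
Final offense level: 15.
Criminal history: 17 prior points → Category V (17+).
Level 15 falls in the 13-20 band.
Grid: Level 13-20 × Category V = 1740-2010 days.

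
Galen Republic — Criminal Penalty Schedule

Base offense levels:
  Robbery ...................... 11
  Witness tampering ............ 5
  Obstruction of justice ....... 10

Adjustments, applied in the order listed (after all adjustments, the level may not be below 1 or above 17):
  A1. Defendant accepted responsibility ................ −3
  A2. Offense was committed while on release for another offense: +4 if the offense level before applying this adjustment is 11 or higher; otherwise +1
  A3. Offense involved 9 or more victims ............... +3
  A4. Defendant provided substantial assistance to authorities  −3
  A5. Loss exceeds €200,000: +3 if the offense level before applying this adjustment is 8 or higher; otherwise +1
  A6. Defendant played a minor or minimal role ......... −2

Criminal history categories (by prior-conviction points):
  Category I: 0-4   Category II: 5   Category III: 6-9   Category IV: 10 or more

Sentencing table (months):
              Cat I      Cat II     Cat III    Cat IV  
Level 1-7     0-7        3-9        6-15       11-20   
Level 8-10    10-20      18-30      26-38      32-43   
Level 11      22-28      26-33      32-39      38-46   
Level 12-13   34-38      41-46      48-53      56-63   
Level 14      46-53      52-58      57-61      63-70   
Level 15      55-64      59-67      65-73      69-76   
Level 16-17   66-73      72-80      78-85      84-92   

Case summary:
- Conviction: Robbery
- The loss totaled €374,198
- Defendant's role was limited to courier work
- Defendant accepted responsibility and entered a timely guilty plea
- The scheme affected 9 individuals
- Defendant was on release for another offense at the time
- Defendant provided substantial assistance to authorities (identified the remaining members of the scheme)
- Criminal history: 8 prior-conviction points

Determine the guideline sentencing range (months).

Base offense level for robbery: 11.
A1 applies: 11 − 3 = 8.
A2 applies (level before this adjustment is 8 < 11, so +1): 8 + 1 = 9.
A3 applies: 9 + 3 = 12.
A4 applies: 12 − 3 = 9.
A5 applies (level before this adjustment is 9 ≥ 8, so +3): 9 + 3 = 12.
A6 applies: 12 − 2 = 10.
Final offense level: 10.
Criminal history: 8 prior points → Category III (6-9).
Level 10 falls in the 8-10 band.
Grid: Level 8-10 × Category III = 26-38 months.

26-38 months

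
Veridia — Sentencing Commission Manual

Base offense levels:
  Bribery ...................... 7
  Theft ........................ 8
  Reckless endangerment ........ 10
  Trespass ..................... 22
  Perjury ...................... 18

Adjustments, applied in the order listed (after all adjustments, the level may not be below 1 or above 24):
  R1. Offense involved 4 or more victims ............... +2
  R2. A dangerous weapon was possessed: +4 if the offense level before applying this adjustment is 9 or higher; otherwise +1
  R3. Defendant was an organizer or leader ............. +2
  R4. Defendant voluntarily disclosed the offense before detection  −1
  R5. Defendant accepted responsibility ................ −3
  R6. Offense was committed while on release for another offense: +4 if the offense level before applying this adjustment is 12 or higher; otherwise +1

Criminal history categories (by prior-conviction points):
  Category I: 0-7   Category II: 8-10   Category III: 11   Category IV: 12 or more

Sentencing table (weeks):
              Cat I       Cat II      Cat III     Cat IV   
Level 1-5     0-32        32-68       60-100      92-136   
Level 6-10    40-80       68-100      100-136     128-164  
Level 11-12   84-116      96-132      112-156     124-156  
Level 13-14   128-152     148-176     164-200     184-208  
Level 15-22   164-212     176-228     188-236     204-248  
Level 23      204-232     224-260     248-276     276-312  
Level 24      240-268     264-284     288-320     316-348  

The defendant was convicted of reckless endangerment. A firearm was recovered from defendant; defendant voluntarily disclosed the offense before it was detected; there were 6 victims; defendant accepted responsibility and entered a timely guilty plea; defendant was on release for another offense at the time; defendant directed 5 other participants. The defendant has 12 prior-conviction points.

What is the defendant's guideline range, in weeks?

204-248 weeks

Base offense level for reckless endangerment: 10.
R1 applies: 10 + 2 = 12.
R2 applies (level before this adjustment is 12 ≥ 9, so +4): 12 + 4 = 16.
R3 applies: 16 + 2 = 18.
R4 applies: 18 − 1 = 17.
R5 applies: 17 − 3 = 14.
R6 applies (level before this adjustment is 14 ≥ 12, so +4): 14 + 4 = 18.
Final offense level: 18.
Criminal history: 12 prior points → Category IV (12+).
Level 18 falls in the 15-22 band.
Grid: Level 15-22 × Category IV = 204-248 weeks.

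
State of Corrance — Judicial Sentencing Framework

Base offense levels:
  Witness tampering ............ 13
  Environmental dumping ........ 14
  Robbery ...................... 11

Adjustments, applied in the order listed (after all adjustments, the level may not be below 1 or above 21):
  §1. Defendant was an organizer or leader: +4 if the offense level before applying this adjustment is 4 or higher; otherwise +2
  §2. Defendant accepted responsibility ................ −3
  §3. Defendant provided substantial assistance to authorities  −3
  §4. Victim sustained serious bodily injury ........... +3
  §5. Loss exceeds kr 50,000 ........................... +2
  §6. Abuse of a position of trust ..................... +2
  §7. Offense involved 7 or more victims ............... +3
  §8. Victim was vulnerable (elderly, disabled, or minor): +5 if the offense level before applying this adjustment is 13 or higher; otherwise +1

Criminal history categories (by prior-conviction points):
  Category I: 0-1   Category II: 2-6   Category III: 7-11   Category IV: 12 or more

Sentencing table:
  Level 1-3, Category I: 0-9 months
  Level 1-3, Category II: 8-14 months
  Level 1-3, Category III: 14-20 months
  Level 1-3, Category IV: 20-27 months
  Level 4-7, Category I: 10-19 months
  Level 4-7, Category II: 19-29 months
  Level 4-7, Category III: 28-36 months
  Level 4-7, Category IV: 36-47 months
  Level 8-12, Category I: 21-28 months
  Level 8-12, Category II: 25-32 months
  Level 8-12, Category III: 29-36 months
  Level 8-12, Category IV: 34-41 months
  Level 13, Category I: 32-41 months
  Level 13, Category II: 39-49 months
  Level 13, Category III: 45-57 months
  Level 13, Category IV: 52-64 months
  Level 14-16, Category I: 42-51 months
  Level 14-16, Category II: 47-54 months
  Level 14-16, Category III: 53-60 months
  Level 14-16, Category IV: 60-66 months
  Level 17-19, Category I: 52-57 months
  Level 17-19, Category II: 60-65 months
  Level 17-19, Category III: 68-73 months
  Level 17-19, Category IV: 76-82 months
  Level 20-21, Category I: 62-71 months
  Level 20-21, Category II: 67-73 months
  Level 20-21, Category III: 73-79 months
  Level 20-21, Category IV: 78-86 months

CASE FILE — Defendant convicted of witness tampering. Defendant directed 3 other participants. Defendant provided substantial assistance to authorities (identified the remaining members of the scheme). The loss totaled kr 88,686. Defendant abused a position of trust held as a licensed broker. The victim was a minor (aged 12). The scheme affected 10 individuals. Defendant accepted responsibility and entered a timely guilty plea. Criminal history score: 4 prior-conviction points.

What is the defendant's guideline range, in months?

Base offense level for witness tampering: 13.
§1 applies (level before this adjustment is 13 ≥ 4, so +4): 13 + 4 = 17.
§2 applies: 17 − 3 = 14.
§3 applies: 14 − 3 = 11.
§4 does not apply.
§5 applies: 11 + 2 = 13.
§6 applies: 13 + 2 = 15.
§7 applies: 15 + 3 = 18.
§8 applies (level before this adjustment is 18 ≥ 13, so +5): 18 + 5 = 23.
Level 23 exceeds the maximum of 21; capped at 21.
Final offense level: 21.
Criminal history: 4 prior points → Category II (2-6).
Level 21 falls in the 20-21 band.
Grid: Level 20-21 × Category II = 67-73 months.

67-73 months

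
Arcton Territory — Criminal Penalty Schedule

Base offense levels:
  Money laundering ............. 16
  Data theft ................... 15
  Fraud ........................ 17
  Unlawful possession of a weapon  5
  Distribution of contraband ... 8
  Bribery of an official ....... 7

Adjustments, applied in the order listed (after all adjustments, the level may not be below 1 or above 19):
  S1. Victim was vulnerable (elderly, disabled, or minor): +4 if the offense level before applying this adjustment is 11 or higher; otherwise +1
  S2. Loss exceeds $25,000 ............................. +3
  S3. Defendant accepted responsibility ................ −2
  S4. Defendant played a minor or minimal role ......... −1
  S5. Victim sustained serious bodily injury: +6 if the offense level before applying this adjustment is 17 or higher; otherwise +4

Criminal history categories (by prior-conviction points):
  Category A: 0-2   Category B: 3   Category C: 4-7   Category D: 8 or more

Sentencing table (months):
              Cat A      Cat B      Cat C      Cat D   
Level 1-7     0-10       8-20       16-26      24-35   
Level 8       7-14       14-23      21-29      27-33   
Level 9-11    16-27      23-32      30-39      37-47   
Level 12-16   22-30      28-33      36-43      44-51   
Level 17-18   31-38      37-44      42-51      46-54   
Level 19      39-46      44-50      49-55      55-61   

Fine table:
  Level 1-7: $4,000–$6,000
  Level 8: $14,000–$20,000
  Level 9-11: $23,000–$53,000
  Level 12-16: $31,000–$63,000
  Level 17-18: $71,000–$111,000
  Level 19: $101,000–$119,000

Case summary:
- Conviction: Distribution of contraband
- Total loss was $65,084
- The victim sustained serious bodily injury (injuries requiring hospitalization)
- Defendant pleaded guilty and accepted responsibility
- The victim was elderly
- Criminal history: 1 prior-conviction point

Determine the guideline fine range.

Base offense level for distribution of contraband: 8.
S1 applies (level before this adjustment is 8 < 11, so +1): 8 + 1 = 9.
S2 applies: 9 + 3 = 12.
S3 applies: 12 − 2 = 10.
S5 applies (level before this adjustment is 10 < 17, so +4): 10 + 4 = 14.
Final offense level: 14.
Level 14 falls in the 12-16 band.
Fine table: Level 12-16 → $31,000–$63,000.

$31,000–$63,000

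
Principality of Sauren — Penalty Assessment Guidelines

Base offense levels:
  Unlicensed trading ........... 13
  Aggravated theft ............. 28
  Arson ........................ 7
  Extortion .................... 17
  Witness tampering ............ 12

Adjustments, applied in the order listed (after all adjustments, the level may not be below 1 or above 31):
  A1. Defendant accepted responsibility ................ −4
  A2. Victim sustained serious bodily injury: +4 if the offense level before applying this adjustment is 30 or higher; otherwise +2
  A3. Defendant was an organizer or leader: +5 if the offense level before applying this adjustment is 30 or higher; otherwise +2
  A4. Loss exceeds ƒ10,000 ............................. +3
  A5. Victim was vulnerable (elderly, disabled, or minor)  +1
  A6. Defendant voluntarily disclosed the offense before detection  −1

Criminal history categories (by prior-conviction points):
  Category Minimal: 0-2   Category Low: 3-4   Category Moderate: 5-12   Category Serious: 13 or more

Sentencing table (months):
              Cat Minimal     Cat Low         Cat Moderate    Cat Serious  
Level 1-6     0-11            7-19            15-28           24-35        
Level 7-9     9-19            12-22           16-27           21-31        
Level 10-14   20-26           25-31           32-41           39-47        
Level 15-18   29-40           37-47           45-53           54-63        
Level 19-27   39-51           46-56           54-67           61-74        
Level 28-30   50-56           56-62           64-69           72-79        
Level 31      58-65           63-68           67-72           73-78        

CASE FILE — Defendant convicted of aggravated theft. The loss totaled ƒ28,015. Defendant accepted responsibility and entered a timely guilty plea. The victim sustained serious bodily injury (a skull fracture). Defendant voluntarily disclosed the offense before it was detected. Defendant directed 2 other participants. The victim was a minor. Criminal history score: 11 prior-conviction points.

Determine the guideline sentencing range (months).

Base offense level for aggravated theft: 28.
A1 applies: 28 − 4 = 24.
A2 applies (level before this adjustment is 24 < 30, so +2): 24 + 2 = 26.
A3 applies (level before this adjustment is 26 < 30, so +2): 26 + 2 = 28.
A4 applies: 28 + 3 = 31.
A5 applies: 31 + 1 = 32.
A6 applies: 32 − 1 = 31.
Final offense level: 31.
Criminal history: 11 prior points → Category Moderate (5-12).
Level 31 falls in the 31 band.
Grid: Level 31 × Category Moderate = 67-72 months.

67-72 months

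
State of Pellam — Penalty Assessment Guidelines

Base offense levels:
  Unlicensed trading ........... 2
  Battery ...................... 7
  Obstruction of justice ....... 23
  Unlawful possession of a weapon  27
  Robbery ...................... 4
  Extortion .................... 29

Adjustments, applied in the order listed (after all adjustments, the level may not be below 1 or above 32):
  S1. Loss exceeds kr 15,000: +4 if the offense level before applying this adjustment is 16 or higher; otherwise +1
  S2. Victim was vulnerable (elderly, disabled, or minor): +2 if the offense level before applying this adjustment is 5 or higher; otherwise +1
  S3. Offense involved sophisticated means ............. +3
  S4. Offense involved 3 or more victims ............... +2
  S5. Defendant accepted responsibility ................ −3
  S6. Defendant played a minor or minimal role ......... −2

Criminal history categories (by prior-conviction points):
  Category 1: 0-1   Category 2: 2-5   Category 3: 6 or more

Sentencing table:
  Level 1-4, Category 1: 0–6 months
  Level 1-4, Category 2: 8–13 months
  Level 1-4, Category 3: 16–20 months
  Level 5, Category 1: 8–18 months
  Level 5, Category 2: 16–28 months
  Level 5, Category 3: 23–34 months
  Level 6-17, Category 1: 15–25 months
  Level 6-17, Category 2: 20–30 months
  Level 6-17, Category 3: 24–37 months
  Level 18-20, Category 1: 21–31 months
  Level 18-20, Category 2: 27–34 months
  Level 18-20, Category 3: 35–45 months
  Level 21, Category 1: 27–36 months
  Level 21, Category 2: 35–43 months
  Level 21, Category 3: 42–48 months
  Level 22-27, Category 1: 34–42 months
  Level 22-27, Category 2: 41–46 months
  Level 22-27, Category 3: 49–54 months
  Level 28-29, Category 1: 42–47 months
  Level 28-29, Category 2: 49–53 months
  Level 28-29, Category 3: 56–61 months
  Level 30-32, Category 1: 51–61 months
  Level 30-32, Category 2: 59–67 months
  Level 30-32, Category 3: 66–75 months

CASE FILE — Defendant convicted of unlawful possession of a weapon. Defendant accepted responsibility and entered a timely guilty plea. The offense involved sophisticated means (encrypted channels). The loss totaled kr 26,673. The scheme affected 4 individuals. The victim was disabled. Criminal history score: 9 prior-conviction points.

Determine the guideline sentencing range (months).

Base offense level for unlawful possession of a weapon: 27.
S1 applies (level before this adjustment is 27 ≥ 16, so +4): 27 + 4 = 31.
S2 applies (level before this adjustment is 31 ≥ 5, so +2): 31 + 2 = 33.
S3 applies: 33 + 3 = 36.
S4 applies: 36 + 2 = 38.
S5 applies: 38 − 3 = 35.
Level 35 exceeds the maximum of 32; capped at 32.
Final offense level: 32.
Criminal history: 9 prior points → Category 3 (6+).
Level 32 falls in the 30-32 band.
Grid: Level 30-32 × Category 3 = 66-75 months.

66-75 months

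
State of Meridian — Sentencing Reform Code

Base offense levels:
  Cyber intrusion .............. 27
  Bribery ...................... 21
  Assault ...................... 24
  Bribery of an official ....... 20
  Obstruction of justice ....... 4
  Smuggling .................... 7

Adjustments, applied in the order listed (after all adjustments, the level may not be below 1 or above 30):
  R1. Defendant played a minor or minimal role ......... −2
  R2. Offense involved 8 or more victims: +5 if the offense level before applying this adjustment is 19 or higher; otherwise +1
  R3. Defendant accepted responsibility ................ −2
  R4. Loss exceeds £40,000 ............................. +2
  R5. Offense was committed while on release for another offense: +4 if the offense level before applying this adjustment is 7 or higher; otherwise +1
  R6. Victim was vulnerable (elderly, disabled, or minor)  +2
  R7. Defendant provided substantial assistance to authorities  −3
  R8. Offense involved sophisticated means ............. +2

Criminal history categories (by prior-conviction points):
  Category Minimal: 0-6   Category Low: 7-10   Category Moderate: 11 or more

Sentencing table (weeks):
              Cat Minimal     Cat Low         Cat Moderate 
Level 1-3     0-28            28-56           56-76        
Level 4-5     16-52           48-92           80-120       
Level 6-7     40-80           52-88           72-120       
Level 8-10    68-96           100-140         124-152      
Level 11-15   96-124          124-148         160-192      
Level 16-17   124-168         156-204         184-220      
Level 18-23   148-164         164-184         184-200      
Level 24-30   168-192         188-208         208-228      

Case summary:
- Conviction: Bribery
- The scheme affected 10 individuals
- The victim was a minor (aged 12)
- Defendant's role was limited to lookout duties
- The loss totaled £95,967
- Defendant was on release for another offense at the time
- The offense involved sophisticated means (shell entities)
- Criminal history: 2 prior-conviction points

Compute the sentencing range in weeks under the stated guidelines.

Base offense level for bribery: 21.
R1 applies: 21 − 2 = 19.
R2 applies (level before this adjustment is 19 ≥ 19, so +5): 19 + 5 = 24.
R4 applies: 24 + 2 = 26.
R5 applies (level before this adjustment is 26 ≥ 7, so +4): 26 + 4 = 30.
R6 applies: 30 + 2 = 32.
R7 does not apply.
R8 applies: 32 + 2 = 34.
Level 34 exceeds the maximum of 30; capped at 30.
Final offense level: 30.
Criminal history: 2 prior points → Category Minimal (0-6).
Level 30 falls in the 24-30 band.
Grid: Level 24-30 × Category Minimal = 168-192 weeks.

168-192 weeks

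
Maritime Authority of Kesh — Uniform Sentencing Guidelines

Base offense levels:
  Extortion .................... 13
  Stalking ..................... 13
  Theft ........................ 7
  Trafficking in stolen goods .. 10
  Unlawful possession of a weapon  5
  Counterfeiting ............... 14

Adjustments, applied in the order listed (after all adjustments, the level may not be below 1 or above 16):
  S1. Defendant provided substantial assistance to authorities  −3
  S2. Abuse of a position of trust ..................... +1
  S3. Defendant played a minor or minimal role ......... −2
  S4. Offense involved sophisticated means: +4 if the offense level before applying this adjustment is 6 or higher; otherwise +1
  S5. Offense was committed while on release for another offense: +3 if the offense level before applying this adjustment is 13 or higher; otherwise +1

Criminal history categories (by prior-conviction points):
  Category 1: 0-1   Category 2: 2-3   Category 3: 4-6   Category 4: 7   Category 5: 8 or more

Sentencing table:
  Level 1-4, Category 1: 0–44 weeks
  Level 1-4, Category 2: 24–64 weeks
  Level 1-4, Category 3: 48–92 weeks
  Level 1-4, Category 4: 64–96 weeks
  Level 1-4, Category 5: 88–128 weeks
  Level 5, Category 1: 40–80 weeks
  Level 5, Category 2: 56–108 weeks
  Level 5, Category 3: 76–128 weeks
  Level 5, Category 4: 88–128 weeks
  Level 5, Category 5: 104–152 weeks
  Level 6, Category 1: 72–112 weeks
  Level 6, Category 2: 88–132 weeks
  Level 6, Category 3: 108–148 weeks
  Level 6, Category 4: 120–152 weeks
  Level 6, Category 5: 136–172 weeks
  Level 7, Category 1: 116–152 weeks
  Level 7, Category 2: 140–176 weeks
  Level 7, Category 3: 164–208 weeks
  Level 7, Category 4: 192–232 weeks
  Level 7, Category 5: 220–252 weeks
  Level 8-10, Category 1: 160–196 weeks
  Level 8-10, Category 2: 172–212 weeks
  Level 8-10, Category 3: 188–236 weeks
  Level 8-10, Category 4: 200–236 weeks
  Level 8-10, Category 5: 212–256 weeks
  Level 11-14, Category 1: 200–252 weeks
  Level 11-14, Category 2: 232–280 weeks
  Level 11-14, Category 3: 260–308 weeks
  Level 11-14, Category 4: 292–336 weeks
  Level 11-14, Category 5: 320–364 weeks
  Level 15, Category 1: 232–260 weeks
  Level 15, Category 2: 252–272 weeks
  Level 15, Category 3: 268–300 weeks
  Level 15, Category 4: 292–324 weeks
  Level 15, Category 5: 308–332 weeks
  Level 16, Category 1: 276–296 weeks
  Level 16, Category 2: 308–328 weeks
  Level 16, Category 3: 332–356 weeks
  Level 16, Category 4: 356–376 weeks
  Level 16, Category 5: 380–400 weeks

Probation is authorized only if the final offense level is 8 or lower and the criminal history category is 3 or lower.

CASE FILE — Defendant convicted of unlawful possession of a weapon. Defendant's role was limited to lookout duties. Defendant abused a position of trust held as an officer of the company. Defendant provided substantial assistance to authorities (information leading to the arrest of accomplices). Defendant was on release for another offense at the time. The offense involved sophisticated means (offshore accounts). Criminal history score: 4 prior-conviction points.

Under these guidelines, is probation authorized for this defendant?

Yes

Base offense level for unlawful possession of a weapon: 5.
S1 applies: 5 − 3 = 2.
S2 applies: 2 + 1 = 3.
S3 applies: 3 − 2 = 1.
S4 applies (level before this adjustment is 1 < 6, so +1): 1 + 1 = 2.
S5 applies (level before this adjustment is 2 < 13, so +1): 2 + 1 = 3.
Final offense level: 3.
Criminal history: 4 prior points → Category 3 (4-6).
Level 3 falls in the 1-4 band.
Grid: Level 1-4 × Category 3 = 48-92 weeks.
Probation check: level 3 ≤ 8 and category 3 ≤ 3 → eligible.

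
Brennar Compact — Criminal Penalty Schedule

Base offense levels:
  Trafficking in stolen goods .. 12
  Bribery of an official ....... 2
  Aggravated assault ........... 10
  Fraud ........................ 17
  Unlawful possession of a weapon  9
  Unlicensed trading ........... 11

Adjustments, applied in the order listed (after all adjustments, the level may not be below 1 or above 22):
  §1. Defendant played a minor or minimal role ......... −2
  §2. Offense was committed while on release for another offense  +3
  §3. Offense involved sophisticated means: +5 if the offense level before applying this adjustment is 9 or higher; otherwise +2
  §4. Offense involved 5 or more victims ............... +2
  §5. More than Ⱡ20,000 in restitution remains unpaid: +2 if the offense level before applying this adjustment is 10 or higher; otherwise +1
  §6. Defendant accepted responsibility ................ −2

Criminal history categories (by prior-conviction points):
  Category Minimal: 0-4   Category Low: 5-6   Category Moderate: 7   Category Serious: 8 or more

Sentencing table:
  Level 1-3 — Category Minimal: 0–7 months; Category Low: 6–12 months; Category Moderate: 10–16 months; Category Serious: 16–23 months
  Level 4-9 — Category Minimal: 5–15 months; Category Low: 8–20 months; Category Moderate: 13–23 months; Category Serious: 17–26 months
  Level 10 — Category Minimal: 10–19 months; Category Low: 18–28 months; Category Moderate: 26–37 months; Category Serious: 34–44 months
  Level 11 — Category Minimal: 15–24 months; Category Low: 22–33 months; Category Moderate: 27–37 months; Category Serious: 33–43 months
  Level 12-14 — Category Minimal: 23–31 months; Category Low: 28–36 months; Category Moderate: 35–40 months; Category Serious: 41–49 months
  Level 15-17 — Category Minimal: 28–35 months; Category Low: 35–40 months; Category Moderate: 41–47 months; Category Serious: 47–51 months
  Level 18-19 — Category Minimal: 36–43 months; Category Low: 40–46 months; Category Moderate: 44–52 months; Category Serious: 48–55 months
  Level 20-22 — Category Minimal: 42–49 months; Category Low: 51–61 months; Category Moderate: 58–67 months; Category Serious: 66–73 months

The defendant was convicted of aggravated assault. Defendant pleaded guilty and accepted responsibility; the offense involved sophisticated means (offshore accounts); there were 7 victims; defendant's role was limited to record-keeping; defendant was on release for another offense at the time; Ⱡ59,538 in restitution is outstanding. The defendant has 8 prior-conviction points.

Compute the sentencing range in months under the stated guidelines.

Base offense level for aggravated assault: 10.
§1 applies: 10 − 2 = 8.
§2 applies: 8 + 3 = 11.
§3 applies (level before this adjustment is 11 ≥ 9, so +5): 11 + 5 = 16.
§4 applies: 16 + 2 = 18.
§5 applies (level before this adjustment is 18 ≥ 10, so +2): 18 + 2 = 20.
§6 applies: 20 − 2 = 18.
Final offense level: 18.
Criminal history: 8 prior points → Category Serious (8+).
Level 18 falls in the 18-19 band.
Grid: Level 18-19 × Category Serious = 48-55 months.

48-55 months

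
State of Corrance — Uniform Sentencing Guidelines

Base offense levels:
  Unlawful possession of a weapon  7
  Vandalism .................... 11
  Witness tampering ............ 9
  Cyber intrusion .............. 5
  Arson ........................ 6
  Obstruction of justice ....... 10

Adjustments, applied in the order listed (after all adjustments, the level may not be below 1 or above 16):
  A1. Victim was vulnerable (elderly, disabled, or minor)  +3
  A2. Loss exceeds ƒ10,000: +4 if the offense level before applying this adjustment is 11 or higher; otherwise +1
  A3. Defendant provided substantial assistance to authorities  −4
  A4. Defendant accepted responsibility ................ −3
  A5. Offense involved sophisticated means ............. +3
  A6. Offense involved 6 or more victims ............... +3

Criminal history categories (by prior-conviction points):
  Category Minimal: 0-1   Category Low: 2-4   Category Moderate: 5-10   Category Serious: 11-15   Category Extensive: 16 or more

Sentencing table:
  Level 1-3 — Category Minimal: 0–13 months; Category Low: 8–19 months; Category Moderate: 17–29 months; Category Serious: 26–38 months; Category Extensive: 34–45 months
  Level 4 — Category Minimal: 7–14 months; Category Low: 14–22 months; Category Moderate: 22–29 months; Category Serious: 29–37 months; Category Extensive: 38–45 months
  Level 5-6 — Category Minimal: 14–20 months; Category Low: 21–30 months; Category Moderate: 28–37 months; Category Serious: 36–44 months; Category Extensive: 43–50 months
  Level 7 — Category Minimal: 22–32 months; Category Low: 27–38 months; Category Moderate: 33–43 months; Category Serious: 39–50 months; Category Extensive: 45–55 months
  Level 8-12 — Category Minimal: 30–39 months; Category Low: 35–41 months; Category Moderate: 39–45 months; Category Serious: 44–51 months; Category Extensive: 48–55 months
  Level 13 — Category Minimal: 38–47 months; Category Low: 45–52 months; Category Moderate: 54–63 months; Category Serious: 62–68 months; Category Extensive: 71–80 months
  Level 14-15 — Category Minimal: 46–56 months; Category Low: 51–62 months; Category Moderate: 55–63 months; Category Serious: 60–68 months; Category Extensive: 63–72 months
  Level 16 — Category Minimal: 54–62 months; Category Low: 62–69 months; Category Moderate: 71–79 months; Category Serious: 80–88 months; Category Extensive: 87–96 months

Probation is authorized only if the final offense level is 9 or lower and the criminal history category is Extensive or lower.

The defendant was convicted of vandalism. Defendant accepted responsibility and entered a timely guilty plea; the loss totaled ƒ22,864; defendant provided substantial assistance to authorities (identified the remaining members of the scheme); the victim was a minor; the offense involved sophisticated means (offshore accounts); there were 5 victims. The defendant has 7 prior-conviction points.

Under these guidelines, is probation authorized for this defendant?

Base offense level for vandalism: 11.
A1 applies: 11 + 3 = 14.
A2 applies (level before this adjustment is 14 ≥ 11, so +4): 14 + 4 = 18.
A3 applies: 18 − 4 = 14.
A4 applies: 14 − 3 = 11.
A5 applies: 11 + 3 = 14.
A6 does not apply.
Final offense level: 14.
Criminal history: 7 prior points → Category Moderate (5-10).
Level 14 falls in the 14-15 band.
Grid: Level 14-15 × Category Moderate = 55-63 months.
Probation check: level 14 > 9 and category Moderate ≤ Extensive → not eligible.

No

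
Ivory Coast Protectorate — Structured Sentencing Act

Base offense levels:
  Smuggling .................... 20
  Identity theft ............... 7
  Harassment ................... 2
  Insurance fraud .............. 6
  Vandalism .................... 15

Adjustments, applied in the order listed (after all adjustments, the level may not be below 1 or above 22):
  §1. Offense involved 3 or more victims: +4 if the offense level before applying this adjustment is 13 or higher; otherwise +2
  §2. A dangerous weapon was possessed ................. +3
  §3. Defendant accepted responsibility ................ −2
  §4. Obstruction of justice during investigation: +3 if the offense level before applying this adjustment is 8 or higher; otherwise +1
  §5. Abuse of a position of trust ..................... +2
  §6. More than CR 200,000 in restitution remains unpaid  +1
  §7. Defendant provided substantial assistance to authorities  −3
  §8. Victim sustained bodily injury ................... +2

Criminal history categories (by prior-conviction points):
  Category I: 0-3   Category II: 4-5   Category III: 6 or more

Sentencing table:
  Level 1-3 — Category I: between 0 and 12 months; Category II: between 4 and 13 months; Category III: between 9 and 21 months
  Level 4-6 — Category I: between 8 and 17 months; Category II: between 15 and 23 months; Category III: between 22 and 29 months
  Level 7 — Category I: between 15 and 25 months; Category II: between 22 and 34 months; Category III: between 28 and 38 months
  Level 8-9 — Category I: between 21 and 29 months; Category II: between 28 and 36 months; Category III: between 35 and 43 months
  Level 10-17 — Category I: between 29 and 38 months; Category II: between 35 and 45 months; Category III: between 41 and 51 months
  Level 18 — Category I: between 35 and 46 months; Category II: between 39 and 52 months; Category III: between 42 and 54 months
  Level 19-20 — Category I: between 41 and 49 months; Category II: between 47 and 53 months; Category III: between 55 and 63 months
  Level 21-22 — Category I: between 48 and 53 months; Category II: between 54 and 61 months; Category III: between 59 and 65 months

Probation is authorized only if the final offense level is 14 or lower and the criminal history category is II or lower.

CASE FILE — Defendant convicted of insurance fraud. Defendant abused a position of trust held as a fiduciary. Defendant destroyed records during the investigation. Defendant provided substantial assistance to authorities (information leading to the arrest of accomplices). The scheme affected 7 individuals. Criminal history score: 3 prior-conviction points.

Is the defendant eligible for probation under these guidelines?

Yes

Base offense level for insurance fraud: 6.
§1 applies (level before this adjustment is 6 < 13, so +2): 6 + 2 = 8.
§4 applies (level before this adjustment is 8 ≥ 8, so +3): 8 + 3 = 11.
§5 applies: 11 + 2 = 13.
§7 applies: 13 − 3 = 10.
§8 does not apply.
Final offense level: 10.
Criminal history: 3 prior points → Category I (0-3).
Level 10 falls in the 10-17 band.
Grid: Level 10-17 × Category I = 29-38 months.
Probation check: level 10 ≤ 14 and category I ≤ II → eligible.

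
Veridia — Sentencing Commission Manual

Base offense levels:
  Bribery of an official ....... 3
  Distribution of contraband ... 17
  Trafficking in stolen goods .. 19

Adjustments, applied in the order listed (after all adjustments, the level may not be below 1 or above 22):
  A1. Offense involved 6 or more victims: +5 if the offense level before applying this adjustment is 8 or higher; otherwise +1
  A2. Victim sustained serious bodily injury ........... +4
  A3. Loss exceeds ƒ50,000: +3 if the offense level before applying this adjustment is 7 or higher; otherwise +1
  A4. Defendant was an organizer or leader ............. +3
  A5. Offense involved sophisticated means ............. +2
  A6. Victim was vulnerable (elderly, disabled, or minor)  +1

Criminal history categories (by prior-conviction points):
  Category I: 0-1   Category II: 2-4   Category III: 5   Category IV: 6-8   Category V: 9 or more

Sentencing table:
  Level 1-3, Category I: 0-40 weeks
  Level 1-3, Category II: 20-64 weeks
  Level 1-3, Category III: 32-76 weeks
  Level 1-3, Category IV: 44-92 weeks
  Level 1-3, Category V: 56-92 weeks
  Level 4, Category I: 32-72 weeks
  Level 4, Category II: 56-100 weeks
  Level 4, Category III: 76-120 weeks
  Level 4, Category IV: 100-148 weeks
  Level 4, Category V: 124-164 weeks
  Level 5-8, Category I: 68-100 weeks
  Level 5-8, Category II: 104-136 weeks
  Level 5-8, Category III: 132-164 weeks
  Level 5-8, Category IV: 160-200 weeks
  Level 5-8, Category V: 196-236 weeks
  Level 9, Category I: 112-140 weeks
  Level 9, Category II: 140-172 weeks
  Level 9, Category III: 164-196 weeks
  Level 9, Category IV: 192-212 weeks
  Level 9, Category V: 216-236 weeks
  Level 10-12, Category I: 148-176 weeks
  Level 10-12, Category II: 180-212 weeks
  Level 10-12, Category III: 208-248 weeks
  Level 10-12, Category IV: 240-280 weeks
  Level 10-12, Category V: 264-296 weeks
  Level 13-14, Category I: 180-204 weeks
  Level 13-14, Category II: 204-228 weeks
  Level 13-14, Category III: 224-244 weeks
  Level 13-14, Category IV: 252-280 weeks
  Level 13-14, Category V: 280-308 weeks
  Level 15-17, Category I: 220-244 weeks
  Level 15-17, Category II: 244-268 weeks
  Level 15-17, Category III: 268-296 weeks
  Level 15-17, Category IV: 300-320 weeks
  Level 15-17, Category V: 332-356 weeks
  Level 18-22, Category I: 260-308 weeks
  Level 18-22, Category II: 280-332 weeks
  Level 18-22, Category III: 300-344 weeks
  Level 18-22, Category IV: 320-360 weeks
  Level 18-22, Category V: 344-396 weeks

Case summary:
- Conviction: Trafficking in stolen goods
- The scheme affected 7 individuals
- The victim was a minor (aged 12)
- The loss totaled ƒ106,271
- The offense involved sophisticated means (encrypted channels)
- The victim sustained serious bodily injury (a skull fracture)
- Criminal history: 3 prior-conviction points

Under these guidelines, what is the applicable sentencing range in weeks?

Base offense level for trafficking in stolen goods: 19.
A1 applies (level before this adjustment is 19 ≥ 8, so +5): 19 + 5 = 24.
A2 applies: 24 + 4 = 28.
A3 applies (level before this adjustment is 28 ≥ 7, so +3): 28 + 3 = 31.
A5 applies: 31 + 2 = 33.
A6 applies: 33 + 1 = 34.
Level 34 exceeds the maximum of 22; capped at 22.
Final offense level: 22.
Criminal history: 3 prior points → Category II (2-4).
Level 22 falls in the 18-22 band.
Grid: Level 18-22 × Category II = 280-332 weeks.

280-332 weeks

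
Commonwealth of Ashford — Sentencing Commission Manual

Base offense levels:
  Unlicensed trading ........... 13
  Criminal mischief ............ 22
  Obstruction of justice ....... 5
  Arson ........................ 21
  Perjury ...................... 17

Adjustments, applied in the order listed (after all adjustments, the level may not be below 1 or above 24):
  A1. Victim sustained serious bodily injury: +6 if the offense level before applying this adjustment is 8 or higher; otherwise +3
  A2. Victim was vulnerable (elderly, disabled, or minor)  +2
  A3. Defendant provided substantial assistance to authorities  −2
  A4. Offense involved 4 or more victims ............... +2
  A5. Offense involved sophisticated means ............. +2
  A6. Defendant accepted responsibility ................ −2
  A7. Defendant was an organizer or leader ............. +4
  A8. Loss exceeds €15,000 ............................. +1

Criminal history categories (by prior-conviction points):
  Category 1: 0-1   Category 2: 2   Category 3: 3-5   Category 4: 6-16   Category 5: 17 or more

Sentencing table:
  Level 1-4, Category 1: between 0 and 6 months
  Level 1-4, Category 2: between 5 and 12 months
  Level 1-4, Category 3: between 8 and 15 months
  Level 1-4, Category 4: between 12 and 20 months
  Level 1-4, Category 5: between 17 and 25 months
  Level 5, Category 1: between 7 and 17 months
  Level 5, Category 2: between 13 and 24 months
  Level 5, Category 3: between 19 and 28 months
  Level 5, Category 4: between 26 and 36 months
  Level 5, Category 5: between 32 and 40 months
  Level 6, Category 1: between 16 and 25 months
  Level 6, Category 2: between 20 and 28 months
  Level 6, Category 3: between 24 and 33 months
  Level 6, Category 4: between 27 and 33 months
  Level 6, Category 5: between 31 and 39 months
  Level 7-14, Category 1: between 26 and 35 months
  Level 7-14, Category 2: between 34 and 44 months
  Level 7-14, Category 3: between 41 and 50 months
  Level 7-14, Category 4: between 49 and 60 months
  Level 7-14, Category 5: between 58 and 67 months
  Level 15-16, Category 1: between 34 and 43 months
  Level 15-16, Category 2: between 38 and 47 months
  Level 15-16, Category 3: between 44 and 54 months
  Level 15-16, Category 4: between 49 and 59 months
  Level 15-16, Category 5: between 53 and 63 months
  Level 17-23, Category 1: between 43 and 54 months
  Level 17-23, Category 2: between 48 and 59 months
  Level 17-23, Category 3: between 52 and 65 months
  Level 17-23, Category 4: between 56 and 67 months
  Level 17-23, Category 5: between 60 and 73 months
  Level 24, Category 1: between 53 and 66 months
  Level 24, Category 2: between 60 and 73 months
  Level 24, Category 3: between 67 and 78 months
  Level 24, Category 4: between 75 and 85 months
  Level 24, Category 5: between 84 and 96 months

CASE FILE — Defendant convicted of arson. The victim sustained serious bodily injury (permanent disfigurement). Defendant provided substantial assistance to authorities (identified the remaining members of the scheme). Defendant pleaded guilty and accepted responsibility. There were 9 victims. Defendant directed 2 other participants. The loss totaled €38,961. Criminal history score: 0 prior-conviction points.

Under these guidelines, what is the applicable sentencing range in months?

Base offense level for arson: 21.
A1 applies (level before this adjustment is 21 ≥ 8, so +6): 21 + 6 = 27.
A3 applies: 27 − 2 = 25.
A4 applies: 25 + 2 = 27.
A6 applies: 27 − 2 = 25.
A7 applies: 25 + 4 = 29.
A8 applies: 29 + 1 = 30.
Level 30 exceeds the maximum of 24; capped at 24.
Final offense level: 24.
Criminal history: 0 prior points → Category 1 (0-1).
Level 24 falls in the 24 band.
Grid: Level 24 × Category 1 = 53-66 months.

53-66 months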